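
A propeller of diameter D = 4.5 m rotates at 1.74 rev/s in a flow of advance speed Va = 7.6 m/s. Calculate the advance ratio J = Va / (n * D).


Formula: J = Va / (n * D)
Step 1 — n * D = 1.74 * 4.5 = 7.83
Step 2 — J = 7.6 / 7.83 ≈ 0.97063 (5 s.f.)

0.97063


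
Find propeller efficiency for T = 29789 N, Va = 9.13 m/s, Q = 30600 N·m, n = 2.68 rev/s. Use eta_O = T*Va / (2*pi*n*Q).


Formula: eta = T * Va / (2 * pi * n * Q)
Step 1 — numerator = T * Va = 29789 * 9.13 = 271973.57
Step 2 — 2 * pi * n = 2 * pi * 2.68 = 16.838937
Step 3 — denominator = 16.838937 * 30600 = 515271.47
Step 4 — eta = 271973.57 / 515271.47 ≈ 0.52783 (5 s.f.)

0.52783


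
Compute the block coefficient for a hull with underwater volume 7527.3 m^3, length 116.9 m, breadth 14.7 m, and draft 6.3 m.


Formula: Cb = V / (L * B * T)
Step 1 — L * B * T = 116.9 * 14.7 * 6.3 = 10826.109 m^3
Step 2 — Cb = 7527.3 / 10826.109 ≈ 0.69529 (5 s.f.)

0.69529


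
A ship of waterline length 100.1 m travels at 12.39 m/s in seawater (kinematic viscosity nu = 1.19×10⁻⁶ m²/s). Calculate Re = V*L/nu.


Formula: Re = V * L / nu
Step 1 — V * L = 12.39 * 100.1 = 1240.239 m^2/s
Step 2 — Re = 1240.239 / 1.19e-6 = 1.04e+09

1.04e+09


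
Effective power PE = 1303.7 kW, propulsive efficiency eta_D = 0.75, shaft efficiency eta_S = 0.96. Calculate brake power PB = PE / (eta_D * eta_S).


Formula: PB = PE / (eta_D * eta_S)
Step 1 — combined efficiency = eta_D * eta_S = 0.75 * 0.96 = 0.72
Step 2 — PB = 1303.7 / 0.72 ≈ 1810.7 kW (5 s.f.)

1810.7 kW


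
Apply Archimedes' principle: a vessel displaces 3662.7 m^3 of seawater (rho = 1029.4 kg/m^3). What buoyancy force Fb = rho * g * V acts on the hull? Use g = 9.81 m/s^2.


Formula: Fb = rho * g * V
Substituting: Fb = 1029.4 * 9.81 * 3662.7
Intermediate: 1029.4 * 9.81 = 10098.414
Result: Fb = 10098.414 * 3662.7 ≈ 36987000 N (5 s.f.)

36987000 N


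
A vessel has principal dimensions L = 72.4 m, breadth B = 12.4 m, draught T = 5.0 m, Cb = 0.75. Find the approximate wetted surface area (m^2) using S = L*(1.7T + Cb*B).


Formula: S = 1.7*L*T + V/T with V = Cb*L*B*T, i.e. S = L * (1.7*T + Cb*B)
Step 1 — 1.7*T = 1.7 * 5.0 = 8.5 m
Step 2 — Cb*B = 0.75 * 12.4 = 9.3 m
Step 3 — 1.7*T + Cb*B = 8.5 + 9.3 = 17.8 m
Step 4 — S = 72.4 * 17.8 ≈ 1288.7 m^2 (5 s.f.)

1288.7 m^2


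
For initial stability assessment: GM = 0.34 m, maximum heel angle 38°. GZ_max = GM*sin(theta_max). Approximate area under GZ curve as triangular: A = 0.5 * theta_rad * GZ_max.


Formula: GZ_max = GM * sin(theta); Area = 0.5 * theta_rad * GZ_max
Step 1 — GZ_max = 0.34 * sin(38°) = 0.34 * 0.615661 = 0.209325 m
Step 2 — theta_rad = 38 * pi/180 = 0.663225 rad
Step 3 — Area = 0.5 * 0.663225 * 0.209325 ≈ 0.069415 m·rad (5 s.f.)

0.069415 m·rad


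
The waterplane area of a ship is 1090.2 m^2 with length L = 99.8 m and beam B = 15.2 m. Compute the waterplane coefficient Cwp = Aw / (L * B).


Formula: Cwp = Aw / (L * B)
Step 1 — L * B = 99.8 * 15.2 = 1516.96 m^2
Step 2 — Cwp = 1090.2 / 1516.96 ≈ 0.71867 (5 s.f.)

0.71867


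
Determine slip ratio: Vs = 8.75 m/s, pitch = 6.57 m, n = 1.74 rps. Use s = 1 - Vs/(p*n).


Formula: s = 1 - Vs / (p * n)
Step 1 — p * n = 6.57 * 1.74 = 11.4318
Step 2 — Vs / (p*n) = 8.75 / 11.4318 = 0.765409 (6 d.p.)
Step 3 — s = 1 - 0.765409 = 0.234591

0.234591


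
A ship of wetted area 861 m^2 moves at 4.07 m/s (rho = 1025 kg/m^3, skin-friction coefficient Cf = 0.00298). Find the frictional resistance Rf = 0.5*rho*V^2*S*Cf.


Formula: Rf = 0.5 * rho * V^2 * S * Cf
Step 1 — V^2 = 4.07^2 = 16.5649
Step 2 — 0.5 * rho * V^2 = 0.5 * 1025 * 16.5649 = 8489.51125
Step 3 — Rf = 8489.51125 * 861 * 0.00298 ≈ 21782 N (5 s.f.)

21782 N


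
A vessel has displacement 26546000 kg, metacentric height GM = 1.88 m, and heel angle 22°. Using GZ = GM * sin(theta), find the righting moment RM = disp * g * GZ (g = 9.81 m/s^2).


Formula: GZ = GM * sin(theta); RM = disp * g * GZ
Step 1 — GZ = 1.88 * sin(22°) = 1.88 * 0.374607 = 0.704261 m
Step 2 — RM = 26546000 * 9.81 * 0.704261 ≈ 183400000 N·m (5 s.f.)

183400000 N·m


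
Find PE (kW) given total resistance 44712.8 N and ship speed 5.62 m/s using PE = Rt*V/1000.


Formula: PE = Rt * V / 1000 (kW)
Step 1 — PE (W) = 44712.8 * 5.62 = 251285.936 W
Step 2 — PE (kW) = 251285.936 / 1000 ≈ 251.29 kW (5 s.f.)

251.29 kW


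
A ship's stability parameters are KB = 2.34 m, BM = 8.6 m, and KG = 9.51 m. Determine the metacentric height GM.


Formula: GM = KB + BM - KG
Step 1 — KM = KB + BM = 2.34 + 8.6 = 10.94 m
Step 2 — GM = KM - KG = 10.94 - 9.51 = 1.43 m

1.43 m


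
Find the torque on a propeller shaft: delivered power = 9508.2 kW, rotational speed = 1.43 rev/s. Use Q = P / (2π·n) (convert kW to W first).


Formula: Q = P_W / (2 * pi * n)
Step 1 — P_W = 9508.2 kW * 1000 = 9508200.0 W
Step 2 — 2 * pi * n = 2 * pi * 1.43 = 8.984955
Step 3 — Q = 9508200.0 / 8.984955 ≈ 1058200 N·m (5 s.f.)

1058200 N·m


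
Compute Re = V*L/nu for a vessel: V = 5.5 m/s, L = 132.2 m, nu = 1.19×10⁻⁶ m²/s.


Formula: Re = V * L / nu
Step 1 — V * L = 5.5 * 132.2 = 727.1 m^2/s
Step 2 — Re = 727.1 / 1.19e-6 = 6.11e+08

6.11e+08


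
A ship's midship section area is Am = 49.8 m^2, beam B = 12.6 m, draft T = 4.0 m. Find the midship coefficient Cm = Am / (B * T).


Formula: Cm = Am / (B * T)
Step 1 — B * T = 12.6 * 4.0 = 50.4 m^2
Step 2 — Cm = 49.8 / 50.4 ≈ 0.98810 (5 s.f.)

0.98810


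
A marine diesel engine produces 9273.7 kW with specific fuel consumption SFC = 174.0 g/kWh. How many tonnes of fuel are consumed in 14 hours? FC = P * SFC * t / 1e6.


Formula: FC (tonnes) = P * SFC * t / 1,000,000
Step 1 — P * SFC * t = 9273.7 * 174.0 * 14 = 22590733.2 g
Step 2 — FC (tonnes) = 22590733.2 / 1,000,000 ≈ 22.591 tonnes (5 s.f.)

22.591 tonnes


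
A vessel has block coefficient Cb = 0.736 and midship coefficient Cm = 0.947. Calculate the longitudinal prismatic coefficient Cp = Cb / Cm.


Formula: Cp = Cb / Cm
Substituting: Cp = 0.736 / 0.947
Result: Cp ≈ 0.77719 (5 s.f.)

0.77719


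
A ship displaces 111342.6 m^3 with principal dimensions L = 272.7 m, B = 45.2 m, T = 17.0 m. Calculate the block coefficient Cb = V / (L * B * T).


Formula: Cb = V / (L * B * T)
Step 1 — L * B * T = 272.7 * 45.2 * 17.0 = 209542.68 m^3
Step 2 — Cb = 111342.6 / 209542.68 ≈ 0.53136 (5 s.f.)

0.53136


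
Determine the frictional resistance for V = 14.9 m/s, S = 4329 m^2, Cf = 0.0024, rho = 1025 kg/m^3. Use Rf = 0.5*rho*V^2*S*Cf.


Formula: Rf = 0.5 * rho * V^2 * S * Cf
Step 1 — V^2 = 14.9^2 = 222.01
Step 2 — 0.5 * rho * V^2 = 0.5 * 1025 * 222.01 = 113780.125
Step 3 — Rf = 113780.125 * 4329 * 0.0024 ≈ 1182100 N (5 s.f.)

1182100 N


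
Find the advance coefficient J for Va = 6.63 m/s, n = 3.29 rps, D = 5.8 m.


Formula: J = Va / (n * D)
Step 1 — n * D = 3.29 * 5.8 = 19.082
Step 2 — J = 6.63 / 19.082 ≈ 0.34745 (5 s.f.)

0.34745


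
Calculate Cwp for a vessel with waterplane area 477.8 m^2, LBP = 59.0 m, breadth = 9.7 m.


Formula: Cwp = Aw / (L * B)
Step 1 — L * B = 59.0 * 9.7 = 572.3 m^2
Step 2 — Cwp = 477.8 / 572.3 ≈ 0.83488 (5 s.f.)

0.83488


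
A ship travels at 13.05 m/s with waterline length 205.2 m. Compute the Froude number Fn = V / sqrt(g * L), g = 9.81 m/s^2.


Formula: Fn = V / sqrt(g * L)
Step 1 — g * L = 9.81 * 205.2 = 2013.012
Step 2 — sqrt(g * L) = sqrt(2013.012) = 44.866602
Step 3 — Fn = 13.05 / 44.866602 ≈ 0.29086 (5 s.f.)

0.29086


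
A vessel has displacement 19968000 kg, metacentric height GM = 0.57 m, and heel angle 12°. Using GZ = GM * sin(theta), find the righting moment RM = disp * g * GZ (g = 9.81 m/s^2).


Formula: GZ = GM * sin(theta); RM = disp * g * GZ
Step 1 — GZ = 0.57 * sin(12°) = 0.57 * 0.207912 = 0.11851 m
Step 2 — RM = 19968000 * 9.81 * 0.11851 ≈ 23214000 N·m (5 s.f.)

23214000 N·m


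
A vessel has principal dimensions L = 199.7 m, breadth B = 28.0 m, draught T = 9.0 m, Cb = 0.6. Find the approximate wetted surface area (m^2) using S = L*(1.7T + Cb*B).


Formula: S = 1.7*L*T + V/T with V = Cb*L*B*T, i.e. S = L * (1.7*T + Cb*B)
Step 1 — 1.7*T = 1.7 * 9.0 = 15.3 m
Step 2 — Cb*B = 0.6 * 28.0 = 16.8 m
Step 3 — 1.7*T + Cb*B = 15.3 + 16.8 = 32.1 m
Step 4 — S = 199.7 * 32.1 ≈ 6410.4 m^2 (5 s.f.)

6410.4 m^2


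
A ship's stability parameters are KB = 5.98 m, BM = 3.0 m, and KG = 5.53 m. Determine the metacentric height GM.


Formula: GM = KB + BM - KG
Step 1 — KM = KB + BM = 5.98 + 3.0 = 8.98 m
Step 2 — GM = KM - KG = 8.98 - 5.53 = 3.45 m

3.45 m


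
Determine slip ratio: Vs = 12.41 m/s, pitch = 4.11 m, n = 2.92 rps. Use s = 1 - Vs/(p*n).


Formula: s = 1 - Vs / (p * n)
Step 1 — p * n = 4.11 * 2.92 = 12.0012
Step 2 — Vs / (p*n) = 12.41 / 12.0012 = 1.034063 (6 d.p.)
Step 3 — s = 1 - 1.034063 = -0.034063

-0.034063


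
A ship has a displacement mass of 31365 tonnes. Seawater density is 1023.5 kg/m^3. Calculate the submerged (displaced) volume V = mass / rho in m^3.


Formula: V = mass / rho
Step 1 — convert tonnes to kg: 31365 t * 1000 = 31365000 kg
Step 2 — V = 31365000 / 1023.5 ≈ 30645 m^3 (5 s.f.)

30645 m^3


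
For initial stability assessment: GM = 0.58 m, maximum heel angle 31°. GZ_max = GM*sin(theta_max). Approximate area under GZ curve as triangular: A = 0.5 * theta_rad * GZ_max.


Formula: GZ_max = GM * sin(theta); Area = 0.5 * theta_rad * GZ_max
Step 1 — GZ_max = 0.58 * sin(31°) = 0.58 * 0.515038 = 0.298722 m
Step 2 — theta_rad = 31 * pi/180 = 0.541052 rad
Step 3 — Area = 0.5 * 0.541052 * 0.298722 ≈ 0.080812 m·rad (5 s.f.)

0.080812 m·rad


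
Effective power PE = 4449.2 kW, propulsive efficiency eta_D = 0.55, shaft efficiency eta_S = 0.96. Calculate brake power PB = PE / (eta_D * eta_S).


Formula: PB = PE / (eta_D * eta_S)
Step 1 — combined efficiency = eta_D * eta_S = 0.55 * 0.96 = 0.528
Step 2 — PB = 4449.2 / 0.528 ≈ 8426.5 kW (5 s.f.)

8426.5 kW


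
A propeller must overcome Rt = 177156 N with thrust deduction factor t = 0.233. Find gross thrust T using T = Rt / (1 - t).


Formula: T = Rt / (1 - t)
Step 1 — (1 - t) = 1 - 0.233 = 0.767
Step 2 — T = 177156 / 0.767 ≈ 230970 N (5 s.f.)

230970 N


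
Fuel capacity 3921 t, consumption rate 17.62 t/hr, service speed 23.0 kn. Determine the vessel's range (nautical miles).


Formula: endurance = fuel / rate; range = endurance * speed
Step 1 — endurance = 3921 / 17.62 = 222.5312 hours
Step 2 — range = 222.5312 * 23.0 ≈ 5118.2 nautical miles (5 s.f.)

5118.2 NM


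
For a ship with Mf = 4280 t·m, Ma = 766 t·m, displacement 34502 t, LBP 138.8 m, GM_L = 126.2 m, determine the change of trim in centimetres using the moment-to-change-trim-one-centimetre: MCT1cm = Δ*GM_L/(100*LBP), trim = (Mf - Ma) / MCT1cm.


Formula: net trimming moment = Mf - Ma; MCT1cm = Δ*GM_L/(100*LBP); trim = net moment / MCT1cm
Step 1 — net trimming moment = 4280 - 766 = 3514 t·m
Step 2 — MCT1cm = 34502 * 126.2 / (100 * 138.8) = 313.6997 t·m/cm
Step 3 — trim = 3514 / 313.6997 ≈ 11.202 cm (5 s.f.)

11.202 cm


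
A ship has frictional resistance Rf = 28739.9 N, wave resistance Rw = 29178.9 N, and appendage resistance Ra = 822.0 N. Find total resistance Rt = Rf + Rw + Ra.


Formula: Rt = Rf + Rw + Ra
Substituting: Rt = 28739.9 + 29178.9 + 822.0
Result: Rt = 58740.8 N

58740.8 N


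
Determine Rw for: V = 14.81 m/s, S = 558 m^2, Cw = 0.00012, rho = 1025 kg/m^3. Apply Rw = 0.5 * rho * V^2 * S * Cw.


Formula: Rw = 0.5 * rho * V^2 * S * Cw
Step 1 — V^2 = 14.81^2 = 219.3361
Step 2 — 0.5 * rho * V^2 = 0.5 * 1025 * 219.3361 = 112409.75125
Step 3 — Rw = 112409.75125 * 558 * 0.00012 ≈ 7527.0 N (5 s.f.)

7527.0 N


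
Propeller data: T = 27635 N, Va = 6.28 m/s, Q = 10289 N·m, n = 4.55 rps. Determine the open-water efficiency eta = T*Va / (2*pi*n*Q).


Formula: eta = T * Va / (2 * pi * n * Q)
Step 1 — numerator = T * Va = 27635 * 6.28 = 173547.8
Step 2 — 2 * pi * n = 2 * pi * 4.55 = 28.588493
Step 3 — denominator = 28.588493 * 10289 = 294147.0
Step 4 — eta = 173547.8 / 294147.0 ≈ 0.59000 (5 s.f.)

0.59000


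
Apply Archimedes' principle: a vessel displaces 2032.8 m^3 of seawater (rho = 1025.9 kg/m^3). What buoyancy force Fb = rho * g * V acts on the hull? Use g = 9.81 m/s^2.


Formula: Fb = rho * g * V
Substituting: Fb = 1025.9 * 9.81 * 2032.8
Intermediate: 1025.9 * 9.81 = 10064.079
Result: Fb = 10064.079 * 2032.8 ≈ 20458000 N (5 s.f.)

20458000 N


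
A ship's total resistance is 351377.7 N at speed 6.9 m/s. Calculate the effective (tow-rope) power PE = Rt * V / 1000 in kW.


Formula: PE = Rt * V / 1000 (kW)
Step 1 — PE (W) = 351377.7 * 6.9 = 2424506.13 W
Step 2 — PE (kW) = 2424506.13 / 1000 ≈ 2424.5 kW (5 s.f.)

2424.5 kW


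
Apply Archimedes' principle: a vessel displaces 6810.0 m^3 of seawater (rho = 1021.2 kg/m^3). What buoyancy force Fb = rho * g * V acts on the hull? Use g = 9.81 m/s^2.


Formula: Fb = rho * g * V
Substituting: Fb = 1021.2 * 9.81 * 6810.0
Intermediate: 1021.2 * 9.81 = 10017.972
Result: Fb = 10017.972 * 6810.0 ≈ 68222000 N (5 s.f.)

68222000 N


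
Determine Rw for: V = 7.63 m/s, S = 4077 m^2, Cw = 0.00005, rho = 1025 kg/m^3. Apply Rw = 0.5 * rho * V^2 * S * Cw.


Formula: Rw = 0.5 * rho * V^2 * S * Cw
Step 1 — V^2 = 7.63^2 = 58.2169
Step 2 — 0.5 * rho * V^2 = 0.5 * 1025 * 58.2169 = 29836.16125
Step 3 — Rw = 29836.16125 * 4077 * 0.00005 ≈ 6082.1 N (5 s.f.)

6082.1 N


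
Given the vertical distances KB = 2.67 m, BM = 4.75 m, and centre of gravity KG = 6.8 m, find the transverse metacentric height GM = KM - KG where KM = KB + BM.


Formula: GM = KB + BM - KG
Step 1 — KM = KB + BM = 2.67 + 4.75 = 7.42 m
Step 2 — GM = KM - KG = 7.42 - 6.8 = 0.62 m

0.62 m


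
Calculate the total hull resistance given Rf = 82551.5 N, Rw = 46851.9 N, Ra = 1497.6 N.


Formula: Rt = Rf + Rw + Ra
Substituting: Rt = 82551.5 + 46851.9 + 1497.6
Result: Rt = 130901.0 N

130901.0 N


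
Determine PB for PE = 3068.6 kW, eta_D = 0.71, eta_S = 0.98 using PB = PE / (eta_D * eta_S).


Formula: PB = PE / (eta_D * eta_S)
Step 1 — combined efficiency = eta_D * eta_S = 0.71 * 0.98 = 0.6958
Step 2 — PB = 3068.6 / 0.6958 ≈ 4410.2 kW (5 s.f.)

4410.2 kW


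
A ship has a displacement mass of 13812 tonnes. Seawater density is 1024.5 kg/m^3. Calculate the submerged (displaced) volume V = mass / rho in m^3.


Formula: V = mass / rho
Step 1 — convert tonnes to kg: 13812 t * 1000 = 13812000 kg
Step 2 — V = 13812000 / 1024.5 ≈ 13482 m^3 (5 s.f.)

13482 m^3


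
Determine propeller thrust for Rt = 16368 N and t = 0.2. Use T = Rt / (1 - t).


Formula: T = Rt / (1 - t)
Step 1 — (1 - t) = 1 - 0.2 = 0.8
Step 2 — T = 16368 / 0.8 ≈ 20460 N (5 s.f.)

20460 N


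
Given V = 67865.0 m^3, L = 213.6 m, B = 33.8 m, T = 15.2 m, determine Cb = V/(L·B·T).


Formula: Cb = V / (L * B * T)
Step 1 — L * B * T = 213.6 * 33.8 * 15.2 = 109739.136 m^3
Step 2 — Cb = 67865.0 / 109739.136 ≈ 0.61842 (5 s.f.)

0.61842


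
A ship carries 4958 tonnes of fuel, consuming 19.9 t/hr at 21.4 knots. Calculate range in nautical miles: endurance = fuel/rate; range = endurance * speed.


Formula: endurance = fuel / rate; range = endurance * speed
Step 1 — endurance = 4958 / 19.9 = 249.1457 hours
Step 2 — range = 249.1457 * 21.4 ≈ 5331.7 nautical miles (5 s.f.)

5331.7 NM


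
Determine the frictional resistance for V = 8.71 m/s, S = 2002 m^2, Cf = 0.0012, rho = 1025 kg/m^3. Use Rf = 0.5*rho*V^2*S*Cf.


Formula: Rf = 0.5 * rho * V^2 * S * Cf
Step 1 — V^2 = 8.71^2 = 75.8641
Step 2 — 0.5 * rho * V^2 = 0.5 * 1025 * 75.8641 = 38880.35125
Step 3 — Rf = 38880.35125 * 2002 * 0.0012 ≈ 93406 N (5 s.f.)

93406 N


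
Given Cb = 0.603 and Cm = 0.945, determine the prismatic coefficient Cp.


Formula: Cp = Cb / Cm
Substituting: Cp = 0.603 / 0.945
Result: Cp ≈ 0.63810 (5 s.f.)

0.63810


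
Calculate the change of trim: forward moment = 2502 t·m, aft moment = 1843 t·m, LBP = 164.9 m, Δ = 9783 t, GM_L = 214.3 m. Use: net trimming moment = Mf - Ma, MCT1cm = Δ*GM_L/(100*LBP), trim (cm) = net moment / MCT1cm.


Formula: net trimming moment = Mf - Ma; MCT1cm = Δ*GM_L/(100*LBP); trim = net moment / MCT1cm
Step 1 — net trimming moment = 2502 - 1843 = 659 t·m
Step 2 — MCT1cm = 9783 * 214.3 / (100 * 164.9) = 127.1375 t·m/cm
Step 3 — trim = 659 / 127.1375 ≈ 5.1834 cm (5 s.f.)

5.1834 cm


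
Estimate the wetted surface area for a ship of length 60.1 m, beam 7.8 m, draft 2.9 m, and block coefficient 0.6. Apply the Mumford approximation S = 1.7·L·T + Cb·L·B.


Formula: S = 1.7*L*T + V/T with V = Cb*L*B*T, i.e. S = L * (1.7*T + Cb*B)
Step 1 — 1.7*T = 1.7 * 2.9 = 4.93 m
Step 2 — Cb*B = 0.6 * 7.8 = 4.68 m
Step 3 — 1.7*T + Cb*B = 4.93 + 4.68 = 9.61 m
Step 4 — S = 60.1 * 9.61 ≈ 577.56 m^2 (5 s.f.)

577.56 m^2


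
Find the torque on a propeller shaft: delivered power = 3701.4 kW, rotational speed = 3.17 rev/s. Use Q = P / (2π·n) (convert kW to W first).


Formula: Q = P_W / (2 * pi * n)
Step 1 — P_W = 3701.4 kW * 1000 = 3701400.0 W
Step 2 — 2 * pi * n = 2 * pi * 3.17 = 19.917697
Step 3 — Q = 3701400.0 / 19.917697 ≈ 185830 N·m (5 s.f.)

185830 N·m


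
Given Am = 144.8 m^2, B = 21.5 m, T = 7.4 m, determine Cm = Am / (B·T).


Formula: Cm = Am / (B * T)
Step 1 — B * T = 21.5 * 7.4 = 159.1 m^2
Step 2 — Cm = 144.8 / 159.1 ≈ 0.91012 (5 s.f.)

0.91012


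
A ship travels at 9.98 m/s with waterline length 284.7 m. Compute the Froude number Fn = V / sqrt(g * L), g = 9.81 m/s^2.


Formula: Fn = V / sqrt(g * L)
Step 1 — g * L = 9.81 * 284.7 = 2792.907
Step 2 — sqrt(g * L) = sqrt(2792.907) = 52.847961
Step 3 — Fn = 9.98 / 52.847961 ≈ 0.18884 (5 s.f.)

0.18884


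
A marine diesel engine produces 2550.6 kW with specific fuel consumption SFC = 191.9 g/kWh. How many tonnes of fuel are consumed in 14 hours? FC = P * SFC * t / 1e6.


Formula: FC (tonnes) = P * SFC * t / 1,000,000
Step 1 — P * SFC * t = 2550.6 * 191.9 * 14 = 6852441.96 g
Step 2 — FC (tonnes) = 6852441.96 / 1,000,000 ≈ 6.8524 tonnes (5 s.f.)

6.8524 tonnes


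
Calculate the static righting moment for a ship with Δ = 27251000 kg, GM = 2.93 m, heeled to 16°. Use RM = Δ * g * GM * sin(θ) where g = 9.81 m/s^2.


Formula: GZ = GM * sin(theta); RM = disp * g * GZ
Step 1 — GZ = 2.93 * sin(16°) = 2.93 * 0.275637 = 0.807616 m
Step 2 — RM = 27251000 * 9.81 * 0.807616 ≈ 215900000 N·m (5 s.f.)

215900000 N·m


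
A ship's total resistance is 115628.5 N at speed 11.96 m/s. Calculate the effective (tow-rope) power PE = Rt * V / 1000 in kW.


Formula: PE = Rt * V / 1000 (kW)
Step 1 — PE (W) = 115628.5 * 11.96 = 1382916.86 W
Step 2 — PE (kW) = 1382916.86 / 1000 ≈ 1382.9 kW (5 s.f.)

1382.9 kW


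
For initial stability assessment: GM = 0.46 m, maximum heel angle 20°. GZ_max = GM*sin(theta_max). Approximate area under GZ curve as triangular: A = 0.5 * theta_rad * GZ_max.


Formula: GZ_max = GM * sin(theta); Area = 0.5 * theta_rad * GZ_max
Step 1 — GZ_max = 0.46 * sin(20°) = 0.46 * 0.34202 = 0.157329 m
Step 2 — theta_rad = 20 * pi/180 = 0.349066 rad
Step 3 — Area = 0.5 * 0.349066 * 0.157329 ≈ 0.027459 m·rad (5 s.f.)

0.027459 m·rad


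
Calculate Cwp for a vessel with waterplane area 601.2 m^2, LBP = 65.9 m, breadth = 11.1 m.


Formula: Cwp = Aw / (L * B)
Step 1 — L * B = 65.9 * 11.1 = 731.49 m^2
Step 2 — Cwp = 601.2 / 731.49 ≈ 0.82188 (5 s.f.)

0.82188


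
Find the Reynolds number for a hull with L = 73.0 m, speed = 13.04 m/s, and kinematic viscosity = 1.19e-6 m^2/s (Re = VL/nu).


Formula: Re = V * L / nu
Step 1 — V * L = 13.04 * 73.0 = 951.92 m^2/s
Step 2 — Re = 951.92 / 1.19e-6 = 8.00e+08

8.00e+08


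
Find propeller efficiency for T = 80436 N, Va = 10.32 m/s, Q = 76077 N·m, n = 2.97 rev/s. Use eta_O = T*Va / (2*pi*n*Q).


Formula: eta = T * Va / (2 * pi * n * Q)
Step 1 — numerator = T * Va = 80436 * 10.32 = 830099.52
Step 2 — 2 * pi * n = 2 * pi * 2.97 = 18.66106
Step 3 — denominator = 18.66106 * 76077 = 1419677.46
Step 4 — eta = 830099.52 / 1419677.46 ≈ 0.58471 (5 s.f.)

0.58471


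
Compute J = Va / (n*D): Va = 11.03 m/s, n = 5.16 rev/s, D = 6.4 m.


Formula: J = Va / (n * D)
Step 1 — n * D = 5.16 * 6.4 = 33.024
Step 2 — J = 11.03 / 33.024 ≈ 0.33400 (5 s.f.)

0.33400


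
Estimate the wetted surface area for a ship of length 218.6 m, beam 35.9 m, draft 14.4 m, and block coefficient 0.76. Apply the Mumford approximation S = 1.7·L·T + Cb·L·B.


Formula: S = 1.7*L*T + V/T with V = Cb*L*B*T, i.e. S = L * (1.7*T + Cb*B)
Step 1 — 1.7*T = 1.7 * 14.4 = 24.48 m
Step 2 — Cb*B = 0.76 * 35.9 = 27.284 m
Step 3 — 1.7*T + Cb*B = 24.48 + 27.284 = 51.764 m
Step 4 — S = 218.6 * 51.764 ≈ 11316 m^2 (5 s.f.)

11316 m^2


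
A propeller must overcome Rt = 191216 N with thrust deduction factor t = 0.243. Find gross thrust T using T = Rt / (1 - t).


Formula: T = Rt / (1 - t)
Step 1 — (1 - t) = 1 - 0.243 = 0.757
Step 2 — T = 191216 / 0.757 ≈ 252600 N (5 s.f.)

252600 N


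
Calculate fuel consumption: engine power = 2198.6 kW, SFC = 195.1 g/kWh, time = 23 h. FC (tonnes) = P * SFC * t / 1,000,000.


Formula: FC (tonnes) = P * SFC * t / 1,000,000
Step 1 — P * SFC * t = 2198.6 * 195.1 * 23 = 9865777.78 g
Step 2 — FC (tonnes) = 9865777.78 / 1,000,000 ≈ 9.8658 tonnes (5 s.f.)

9.8658 tonnes


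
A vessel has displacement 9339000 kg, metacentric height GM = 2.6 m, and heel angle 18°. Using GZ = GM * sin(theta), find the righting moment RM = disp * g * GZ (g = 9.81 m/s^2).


Formula: GZ = GM * sin(theta); RM = disp * g * GZ
Step 1 — GZ = 2.6 * sin(18°) = 2.6 * 0.309017 = 0.803444 m
Step 2 — RM = 9339000 * 9.81 * 0.803444 ≈ 73608000 N·m (5 s.f.)

73608000 N·m


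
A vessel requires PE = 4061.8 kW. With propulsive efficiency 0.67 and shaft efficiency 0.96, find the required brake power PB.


Formula: PB = PE / (eta_D * eta_S)
Step 1 — combined efficiency = eta_D * eta_S = 0.67 * 0.96 = 0.6432
Step 2 — PB = 4061.8 / 0.6432 ≈ 6315.0 kW (5 s.f.)

6315.0 kW


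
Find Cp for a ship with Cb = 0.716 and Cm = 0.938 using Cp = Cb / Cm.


Formula: Cp = Cb / Cm
Substituting: Cp = 0.716 / 0.938
Result: Cp ≈ 0.76333 (5 s.f.)

0.76333


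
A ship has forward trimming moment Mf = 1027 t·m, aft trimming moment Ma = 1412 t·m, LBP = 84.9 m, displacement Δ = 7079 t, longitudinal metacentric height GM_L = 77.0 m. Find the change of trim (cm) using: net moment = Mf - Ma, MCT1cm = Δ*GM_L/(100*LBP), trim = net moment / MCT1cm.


Formula: net trimming moment = Mf - Ma; MCT1cm = Δ*GM_L/(100*LBP); trim = net moment / MCT1cm
Step 1 — net trimming moment = 1027 - 1412 = -385 t·m
Step 2 — MCT1cm = 7079 * 77.0 / (100 * 84.9) = 64.2029 t·m/cm
Step 3 — trim = -385 / 64.2029 ≈ -5.9966 cm (5 s.f.)

-5.9966 cm


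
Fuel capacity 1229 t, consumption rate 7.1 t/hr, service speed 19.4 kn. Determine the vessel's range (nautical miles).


Formula: endurance = fuel / rate; range = endurance * speed
Step 1 — endurance = 1229 / 7.1 = 173.0986 hours
Step 2 — range = 173.0986 * 19.4 ≈ 3358.1 nautical miles (5 s.f.)

3358.1 NM


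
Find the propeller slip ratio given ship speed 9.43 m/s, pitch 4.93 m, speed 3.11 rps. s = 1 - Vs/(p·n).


Formula: s = 1 - Vs / (p * n)
Step 1 — p * n = 4.93 * 3.11 = 15.3323
Step 2 — Vs / (p*n) = 9.43 / 15.3323 = 0.615041 (6 d.p.)
Step 3 — s = 1 - 0.615041 = 0.384959

0.384959


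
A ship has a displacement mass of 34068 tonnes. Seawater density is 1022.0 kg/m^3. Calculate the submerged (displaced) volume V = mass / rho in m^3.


Formula: V = mass / rho
Step 1 — convert tonnes to kg: 34068 t * 1000 = 34068000 kg
Step 2 — V = 34068000 / 1022.0 ≈ 33335 m^3 (5 s.f.)

33335 m^3


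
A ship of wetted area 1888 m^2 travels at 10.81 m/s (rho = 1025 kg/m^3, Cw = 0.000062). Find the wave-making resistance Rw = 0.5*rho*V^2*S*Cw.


Formula: Rw = 0.5 * rho * V^2 * S * Cw
Step 1 — V^2 = 10.81^2 = 116.8561
Step 2 — 0.5 * rho * V^2 = 0.5 * 1025 * 116.8561 = 59888.75125
Step 3 — Rw = 59888.75125 * 1888 * 0.000062 ≈ 7010.3 N (5 s.f.)

7010.3 N


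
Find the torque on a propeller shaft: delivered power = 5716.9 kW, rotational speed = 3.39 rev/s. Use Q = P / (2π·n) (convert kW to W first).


Formula: Q = P_W / (2 * pi * n)
Step 1 — P_W = 5716.9 kW * 1000 = 5716900.0 W
Step 2 — 2 * pi * n = 2 * pi * 3.39 = 21.299998
Step 3 — Q = 5716900.0 / 21.299998 ≈ 268400 N·m (5 s.f.)

268400 N·m


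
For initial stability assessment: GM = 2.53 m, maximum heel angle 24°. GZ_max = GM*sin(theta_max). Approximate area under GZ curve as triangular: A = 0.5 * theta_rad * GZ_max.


Formula: GZ_max = GM * sin(theta); Area = 0.5 * theta_rad * GZ_max
Step 1 — GZ_max = 2.53 * sin(24°) = 2.53 * 0.406737 = 1.029045 m
Step 2 — theta_rad = 24 * pi/180 = 0.418879 rad
Step 3 — Area = 0.5 * 0.418879 * 1.029045 ≈ 0.21552 m·rad (5 s.f.)

0.21552 m·rad


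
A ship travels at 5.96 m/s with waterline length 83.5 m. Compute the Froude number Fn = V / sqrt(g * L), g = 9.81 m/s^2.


Formula: Fn = V / sqrt(g * L)
Step 1 — g * L = 9.81 * 83.5 = 819.135
Step 2 — sqrt(g * L) = sqrt(819.135) = 28.620535
Step 3 — Fn = 5.96 / 28.620535 ≈ 0.20824 (5 s.f.)

0.20824


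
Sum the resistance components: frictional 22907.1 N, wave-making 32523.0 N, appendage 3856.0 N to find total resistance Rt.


Formula: Rt = Rf + Rw + Ra
Substituting: Rt = 22907.1 + 32523.0 + 3856.0
Result: Rt = 59286.1 N

59286.1 N


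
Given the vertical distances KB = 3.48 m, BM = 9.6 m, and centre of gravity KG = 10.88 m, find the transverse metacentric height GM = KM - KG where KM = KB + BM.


Formula: GM = KB + BM - KG
Step 1 — KM = KB + BM = 3.48 + 9.6 = 13.08 m
Step 2 — GM = KM - KG = 13.08 - 10.88 = 2.2 m

2.2 m


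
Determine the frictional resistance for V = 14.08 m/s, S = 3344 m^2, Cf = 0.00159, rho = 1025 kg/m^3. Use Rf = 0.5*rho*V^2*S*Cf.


Formula: Rf = 0.5 * rho * V^2 * S * Cf
Step 1 — V^2 = 14.08^2 = 198.2464
Step 2 — 0.5 * rho * V^2 = 0.5 * 1025 * 198.2464 = 101601.28
Step 3 — Rf = 101601.28 * 3344 * 0.00159 ≈ 540210 N (5 s.f.)

540210 N


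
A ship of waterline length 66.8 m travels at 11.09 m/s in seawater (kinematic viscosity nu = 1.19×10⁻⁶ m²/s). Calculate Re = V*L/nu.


Formula: Re = V * L / nu
Step 1 — V * L = 11.09 * 66.8 = 740.812 m^2/s
Step 2 — Re = 740.812 / 1.19e-6 = 6.23e+08

6.23e+08


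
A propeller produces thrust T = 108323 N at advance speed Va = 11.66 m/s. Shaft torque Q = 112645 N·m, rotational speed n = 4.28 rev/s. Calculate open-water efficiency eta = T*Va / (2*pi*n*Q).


Formula: eta = T * Va / (2 * pi * n * Q)
Step 1 — numerator = T * Va = 108323 * 11.66 = 1263046.18
Step 2 — 2 * pi * n = 2 * pi * 4.28 = 26.892033
Step 3 — denominator = 26.892033 * 112645 = 3029253.06
Step 4 — eta = 1263046.18 / 3029253.06 ≈ 0.41695 (5 s.f.)

0.41695


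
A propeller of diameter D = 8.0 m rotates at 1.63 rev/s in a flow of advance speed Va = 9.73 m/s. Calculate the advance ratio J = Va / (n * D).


Formula: J = Va / (n * D)
Step 1 — n * D = 1.63 * 8.0 = 13.04
Step 2 — J = 9.73 / 13.04 ≈ 0.74617 (5 s.f.)

0.74617


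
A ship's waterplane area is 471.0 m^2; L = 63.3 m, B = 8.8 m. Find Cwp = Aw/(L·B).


Formula: Cwp = Aw / (L * B)
Step 1 — L * B = 63.3 * 8.8 = 557.04 m^2
Step 2 — Cwp = 471.0 / 557.04 ≈ 0.84554 (5 s.f.)

0.84554


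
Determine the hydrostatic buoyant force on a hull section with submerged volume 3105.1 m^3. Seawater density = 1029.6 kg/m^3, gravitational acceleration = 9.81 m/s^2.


Formula: Fb = rho * g * V
Substituting: Fb = 1029.6 * 9.81 * 3105.1
Intermediate: 1029.6 * 9.81 = 10100.376
Result: Fb = 10100.376 * 3105.1 ≈ 31363000 N (5 s.f.)

31363000 N


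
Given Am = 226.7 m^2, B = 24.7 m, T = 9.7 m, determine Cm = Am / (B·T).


Formula: Cm = Am / (B * T)
Step 1 — B * T = 24.7 * 9.7 = 239.59 m^2
Step 2 — Cm = 226.7 / 239.59 ≈ 0.94620 (5 s.f.)

0.94620


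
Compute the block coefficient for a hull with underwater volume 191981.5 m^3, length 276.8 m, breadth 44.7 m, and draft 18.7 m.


Formula: Cb = V / (L * B * T)
Step 1 — L * B * T = 276.8 * 44.7 * 18.7 = 231374.352 m^3
Step 2 — Cb = 191981.5 / 231374.352 ≈ 0.82974 (5 s.f.)

0.82974


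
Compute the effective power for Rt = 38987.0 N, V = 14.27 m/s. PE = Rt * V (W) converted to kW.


Formula: PE = Rt * V / 1000 (kW)
Step 1 — PE (W) = 38987.0 * 14.27 = 556344.49 W
Step 2 — PE (kW) = 556344.49 / 1000 ≈ 556.34 kW (5 s.f.)

556.34 kW


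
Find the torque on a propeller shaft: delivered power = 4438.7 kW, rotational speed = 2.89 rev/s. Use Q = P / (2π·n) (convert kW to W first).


Formula: Q = P_W / (2 * pi * n)
Step 1 — P_W = 4438.7 kW * 1000 = 4438700.0 W
Step 2 — 2 * pi * n = 2 * pi * 2.89 = 18.158406
Step 3 — Q = 4438700.0 / 18.158406 ≈ 244440 N·m (5 s.f.)

244440 N·m


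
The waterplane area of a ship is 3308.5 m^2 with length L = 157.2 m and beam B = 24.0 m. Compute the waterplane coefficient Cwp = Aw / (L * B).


Formula: Cwp = Aw / (L * B)
Step 1 — L * B = 157.2 * 24.0 = 3772.8 m^2
Step 2 — Cwp = 3308.5 / 3772.8 ≈ 0.87693 (5 s.f.)

0.87693


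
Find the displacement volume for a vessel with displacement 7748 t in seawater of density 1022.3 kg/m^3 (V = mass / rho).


Formula: V = mass / rho
Step 1 — convert tonnes to kg: 7748 t * 1000 = 7748000 kg
Step 2 — V = 7748000 / 1022.3 ≈ 7579.0 m^3 (5 s.f.)

7579.0 m^3


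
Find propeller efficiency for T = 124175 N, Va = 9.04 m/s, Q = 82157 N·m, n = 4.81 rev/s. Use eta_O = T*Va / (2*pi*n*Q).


Formula: eta = T * Va / (2 * pi * n * Q)
Step 1 — numerator = T * Va = 124175 * 9.04 = 1122542.0
Step 2 — 2 * pi * n = 2 * pi * 4.81 = 30.222121
Step 3 — denominator = 30.222121 * 82157 = 2482958.79
Step 4 — eta = 1122542.0 / 2482958.79 ≈ 0.45210 (5 s.f.)

0.45210


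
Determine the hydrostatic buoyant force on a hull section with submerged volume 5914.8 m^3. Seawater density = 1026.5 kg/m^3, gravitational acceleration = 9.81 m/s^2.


Formula: Fb = rho * g * V
Substituting: Fb = 1026.5 * 9.81 * 5914.8
Intermediate: 1026.5 * 9.81 = 10069.965
Result: Fb = 10069.965 * 5914.8 ≈ 59562000 N (5 s.f.)

59562000 N


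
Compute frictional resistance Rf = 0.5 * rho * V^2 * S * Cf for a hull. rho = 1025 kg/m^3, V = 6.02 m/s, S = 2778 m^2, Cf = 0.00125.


Formula: Rf = 0.5 * rho * V^2 * S * Cf
Step 1 — V^2 = 6.02^2 = 36.2404
Step 2 — 0.5 * rho * V^2 = 0.5 * 1025 * 36.2404 = 18573.205
Step 3 — Rf = 18573.205 * 2778 * 0.00125 ≈ 64495 N (5 s.f.)

64495 N


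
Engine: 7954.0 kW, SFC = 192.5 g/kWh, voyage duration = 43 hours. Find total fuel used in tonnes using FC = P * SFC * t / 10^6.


Formula: FC (tonnes) = P * SFC * t / 1,000,000
Step 1 — P * SFC * t = 7954.0 * 192.5 * 43 = 65839235.0 g
Step 2 — FC (tonnes) = 65839235.0 / 1,000,000 ≈ 65.839 tonnes (5 s.f.)

65.839 tonnes


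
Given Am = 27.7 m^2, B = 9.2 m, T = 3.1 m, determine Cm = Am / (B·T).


Formula: Cm = Am / (B * T)
Step 1 — B * T = 9.2 * 3.1 = 28.52 m^2
Step 2 — Cm = 27.7 / 28.52 ≈ 0.97125 (5 s.f.)

0.97125


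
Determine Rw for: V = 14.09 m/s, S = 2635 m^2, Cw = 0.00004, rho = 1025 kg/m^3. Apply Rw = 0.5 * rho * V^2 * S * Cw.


Formula: Rw = 0.5 * rho * V^2 * S * Cw
Step 1 — V^2 = 14.09^2 = 198.5281
Step 2 — 0.5 * rho * V^2 = 0.5 * 1025 * 198.5281 = 101745.65125
Step 3 — Rw = 101745.65125 * 2635 * 0.00004 ≈ 10724 N (5 s.f.)

10724 N


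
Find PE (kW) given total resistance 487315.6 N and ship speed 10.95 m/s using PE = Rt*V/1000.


Formula: PE = Rt * V / 1000 (kW)
Step 1 — PE (W) = 487315.6 * 10.95 = 5336105.82 W
Step 2 — PE (kW) = 5336105.82 / 1000 ≈ 5336.1 kW (5 s.f.)

5336.1 kW


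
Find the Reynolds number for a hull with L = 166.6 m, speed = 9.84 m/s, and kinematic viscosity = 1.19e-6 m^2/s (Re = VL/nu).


Formula: Re = V * L / nu
Step 1 — V * L = 9.84 * 166.6 = 1639.344 m^2/s
Step 2 — Re = 1639.344 / 1.19e-6 = 1.38e+09

1.38e+09


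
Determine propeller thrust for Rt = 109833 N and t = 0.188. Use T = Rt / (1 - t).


Formula: T = Rt / (1 - t)
Step 1 — (1 - t) = 1 - 0.188 = 0.812
Step 2 — T = 109833 / 0.812 ≈ 135260 N (5 s.f.)

135260 N


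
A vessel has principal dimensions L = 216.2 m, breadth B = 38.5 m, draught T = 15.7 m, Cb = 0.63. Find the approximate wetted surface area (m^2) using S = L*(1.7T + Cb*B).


Formula: S = 1.7*L*T + V/T with V = Cb*L*B*T, i.e. S = L * (1.7*T + Cb*B)
Step 1 — 1.7*T = 1.7 * 15.7 = 26.69 m
Step 2 — Cb*B = 0.63 * 38.5 = 24.255 m
Step 3 — 1.7*T + Cb*B = 26.69 + 24.255 = 50.945 m
Step 4 — S = 216.2 * 50.945 ≈ 11014 m^2 (5 s.f.)

11014 m^2


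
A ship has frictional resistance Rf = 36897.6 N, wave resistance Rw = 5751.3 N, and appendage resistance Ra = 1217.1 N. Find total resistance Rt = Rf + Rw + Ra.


Formula: Rt = Rf + Rw + Ra
Substituting: Rt = 36897.6 + 5751.3 + 1217.1
Result: Rt = 43866.0 N

43866.0 N


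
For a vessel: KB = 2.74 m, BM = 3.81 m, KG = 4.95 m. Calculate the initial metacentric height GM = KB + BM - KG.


Formula: GM = KB + BM - KG
Step 1 — KM = KB + BM = 2.74 + 3.81 = 6.55 m
Step 2 — GM = KM - KG = 6.55 - 4.95 = 1.6 m

1.6 m


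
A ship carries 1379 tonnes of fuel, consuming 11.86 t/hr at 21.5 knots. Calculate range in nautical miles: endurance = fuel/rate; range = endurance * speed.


Formula: endurance = fuel / rate; range = endurance * speed
Step 1 — endurance = 1379 / 11.86 = 116.2732 hours
Step 2 — range = 116.2732 * 21.5 ≈ 2499.9 nautical miles (5 s.f.)

2499.9 NM


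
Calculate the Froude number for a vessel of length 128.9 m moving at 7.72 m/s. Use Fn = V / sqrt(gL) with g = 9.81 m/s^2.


Formula: Fn = V / sqrt(g * L)
Step 1 — g * L = 9.81 * 128.9 = 1264.509
Step 2 — sqrt(g * L) = sqrt(1264.509) = 35.559935
Step 3 — Fn = 7.72 / 35.559935 ≈ 0.21710 (5 s.f.)

0.21710


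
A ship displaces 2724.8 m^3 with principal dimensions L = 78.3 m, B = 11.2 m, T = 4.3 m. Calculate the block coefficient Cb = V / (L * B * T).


Formula: Cb = V / (L * B * T)
Step 1 — L * B * T = 78.3 * 11.2 * 4.3 = 3770.928 m^3
Step 2 — Cb = 2724.8 / 3770.928 ≈ 0.72258 (5 s.f.)

0.72258


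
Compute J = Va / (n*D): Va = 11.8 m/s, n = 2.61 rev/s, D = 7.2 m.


Formula: J = Va / (n * D)
Step 1 — n * D = 2.61 * 7.2 = 18.792
Step 2 — J = 11.8 / 18.792 ≈ 0.62793 (5 s.f.)

0.62793


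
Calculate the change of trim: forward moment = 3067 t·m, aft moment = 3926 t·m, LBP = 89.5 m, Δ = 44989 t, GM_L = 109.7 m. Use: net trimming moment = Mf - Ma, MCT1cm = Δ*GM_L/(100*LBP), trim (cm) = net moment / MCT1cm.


Formula: net trimming moment = Mf - Ma; MCT1cm = Δ*GM_L/(100*LBP); trim = net moment / MCT1cm
Step 1 — net trimming moment = 3067 - 3926 = -859 t·m
Step 2 — MCT1cm = 44989 * 109.7 / (100 * 89.5) = 551.4294 t·m/cm
Step 3 — trim = -859 / 551.4294 ≈ -1.5578 cm (5 s.f.)

-1.5578 cm


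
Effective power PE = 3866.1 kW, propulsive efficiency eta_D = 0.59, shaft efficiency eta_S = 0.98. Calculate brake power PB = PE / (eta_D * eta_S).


Formula: PB = PE / (eta_D * eta_S)
Step 1 — combined efficiency = eta_D * eta_S = 0.59 * 0.98 = 0.5782
Step 2 — PB = 3866.1 / 0.5782 ≈ 6686.4 kW (5 s.f.)

6686.4 kW


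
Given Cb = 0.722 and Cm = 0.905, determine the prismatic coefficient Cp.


Formula: Cp = Cb / Cm
Substituting: Cp = 0.722 / 0.905
Result: Cp ≈ 0.79779 (5 s.f.)

0.79779


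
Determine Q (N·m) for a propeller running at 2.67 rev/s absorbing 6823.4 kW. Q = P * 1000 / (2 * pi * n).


Formula: Q = P_W / (2 * pi * n)
Step 1 — P_W = 6823.4 kW * 1000 = 6823400.0 W
Step 2 — 2 * pi * n = 2 * pi * 2.67 = 16.776105
Step 3 — Q = 6823400.0 / 16.776105 ≈ 406730 N·m (5 s.f.)

406730 N·m


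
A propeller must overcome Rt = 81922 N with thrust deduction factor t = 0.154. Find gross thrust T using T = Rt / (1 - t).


Formula: T = Rt / (1 - t)
Step 1 — (1 - t) = 1 - 0.154 = 0.846
Step 2 — T = 81922 / 0.846 ≈ 96835 N (5 s.f.)

96835 N


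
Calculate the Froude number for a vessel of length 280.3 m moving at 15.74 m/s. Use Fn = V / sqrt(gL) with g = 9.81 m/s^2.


Formula: Fn = V / sqrt(g * L)
Step 1 — g * L = 9.81 * 280.3 = 2749.743
Step 2 — sqrt(g * L) = sqrt(2749.743) = 52.437992
Step 3 — Fn = 15.74 / 52.437992 ≈ 0.30016 (5 s.f.)

0.30016


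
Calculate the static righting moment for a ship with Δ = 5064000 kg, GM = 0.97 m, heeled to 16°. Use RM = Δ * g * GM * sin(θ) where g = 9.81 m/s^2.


Formula: GZ = GM * sin(theta); RM = disp * g * GZ
Step 1 — GZ = 0.97 * sin(16°) = 0.97 * 0.275637 = 0.267368 m
Step 2 — RM = 5064000 * 9.81 * 0.267368 ≈ 13282000 N·m (5 s.f.)

13282000 N·m


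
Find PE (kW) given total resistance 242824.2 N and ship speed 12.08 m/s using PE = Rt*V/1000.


Formula: PE = Rt * V / 1000 (kW)
Step 1 — PE (W) = 242824.2 * 12.08 = 2933316.336 W
Step 2 — PE (kW) = 2933316.336 / 1000 ≈ 2933.3 kW (5 s.f.)

2933.3 kW


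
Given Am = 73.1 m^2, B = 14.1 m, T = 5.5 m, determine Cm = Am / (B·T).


Formula: Cm = Am / (B * T)
Step 1 — B * T = 14.1 * 5.5 = 77.55 m^2
Step 2 — Cm = 73.1 / 77.55 ≈ 0.94262 (5 s.f.)

0.94262


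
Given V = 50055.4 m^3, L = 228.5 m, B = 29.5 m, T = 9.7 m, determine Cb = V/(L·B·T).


Formula: Cb = V / (L * B * T)
Step 1 — L * B * T = 228.5 * 29.5 * 9.7 = 65385.275 m^3
Step 2 — Cb = 50055.4 / 65385.275 ≈ 0.76555 (5 s.f.)

0.76555


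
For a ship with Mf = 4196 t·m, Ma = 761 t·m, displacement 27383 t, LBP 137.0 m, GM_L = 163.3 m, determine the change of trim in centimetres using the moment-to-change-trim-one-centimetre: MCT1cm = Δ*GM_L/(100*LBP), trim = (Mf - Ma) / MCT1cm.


Formula: net trimming moment = Mf - Ma; MCT1cm = Δ*GM_L/(100*LBP); trim = net moment / MCT1cm
Step 1 — net trimming moment = 4196 - 761 = 3435 t·m
Step 2 — MCT1cm = 27383 * 163.3 / (100 * 137.0) = 326.3974 t·m/cm
Step 3 — trim = 3435 / 326.3974 ≈ 10.524 cm (5 s.f.)

10.524 cm


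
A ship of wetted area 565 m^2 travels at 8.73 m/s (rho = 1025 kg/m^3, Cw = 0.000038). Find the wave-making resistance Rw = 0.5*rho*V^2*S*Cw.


Formula: Rw = 0.5 * rho * V^2 * S * Cw
Step 1 — V^2 = 8.73^2 = 76.2129
Step 2 — 0.5 * rho * V^2 = 0.5 * 1025 * 76.2129 = 39059.11125
Step 3 — Rw = 39059.11125 * 565 * 0.000038 ≈ 838.60 N (5 s.f.)

838.60 N


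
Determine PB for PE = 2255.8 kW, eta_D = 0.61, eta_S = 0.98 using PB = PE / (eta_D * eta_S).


Formula: PB = PE / (eta_D * eta_S)
Step 1 — combined efficiency = eta_D * eta_S = 0.61 * 0.98 = 0.5978
Step 2 — PB = 2255.8 / 0.5978 ≈ 3773.5 kW (5 s.f.)

3773.5 kW


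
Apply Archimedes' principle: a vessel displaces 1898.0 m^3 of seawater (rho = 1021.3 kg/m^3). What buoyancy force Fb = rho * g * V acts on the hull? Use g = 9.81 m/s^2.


Formula: Fb = rho * g * V
Substituting: Fb = 1021.3 * 9.81 * 1898.0
Intermediate: 1021.3 * 9.81 = 10018.953
Result: Fb = 10018.953 * 1898.0 ≈ 19016000 N (5 s.f.)

19016000 N


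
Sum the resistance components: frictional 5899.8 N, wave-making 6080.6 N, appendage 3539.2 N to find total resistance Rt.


Formula: Rt = Rf + Rw + Ra
Substituting: Rt = 5899.8 + 6080.6 + 3539.2
Result: Rt = 15519.6 N

15519.6 N


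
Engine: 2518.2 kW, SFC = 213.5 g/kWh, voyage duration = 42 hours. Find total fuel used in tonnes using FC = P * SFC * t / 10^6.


Formula: FC (tonnes) = P * SFC * t / 1,000,000
Step 1 — P * SFC * t = 2518.2 * 213.5 * 42 = 22580699.4 g
Step 2 — FC (tonnes) = 22580699.4 / 1,000,000 ≈ 22.581 tonnes (5 s.f.)

22.581 tonnes


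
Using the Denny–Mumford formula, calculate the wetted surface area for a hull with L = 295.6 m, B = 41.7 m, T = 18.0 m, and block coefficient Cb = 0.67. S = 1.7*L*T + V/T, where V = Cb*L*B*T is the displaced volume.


Formula: S = 1.7*L*T + V/T with V = Cb*L*B*T, i.e. S = L * (1.7*T + Cb*B)
Step 1 — 1.7*T = 1.7 * 18.0 = 30.6 m
Step 2 — Cb*B = 0.67 * 41.7 = 27.939 m
Step 3 — 1.7*T + Cb*B = 30.6 + 27.939 = 58.539 m
Step 4 — S = 295.6 * 58.539 ≈ 17304 m^2 (5 s.f.)

17304 m^2
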